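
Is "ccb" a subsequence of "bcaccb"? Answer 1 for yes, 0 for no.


Check if "ccb" is a subsequence of "bcaccb"
Greedy scan:
  Position 0 ('b'): no match needed
  Position 1 ('c'): matches sub[0] = 'c'
  Position 2 ('a'): no match needed
  Position 3 ('c'): matches sub[1] = 'c'
  Position 4 ('c'): no match needed
  Position 5 ('b'): matches sub[2] = 'b'
All 3 characters matched => is a subsequence

1


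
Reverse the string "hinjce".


Input: hinjce
Reading characters right to left:
  Position 5: 'e'
  Position 4: 'c'
  Position 3: 'j'
  Position 2: 'n'
  Position 1: 'i'
  Position 0: 'h'
Reversed: ecjnih

ecjnih


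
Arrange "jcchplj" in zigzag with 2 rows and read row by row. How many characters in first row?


Zigzag "jcchplj" into 2 rows:
Placing characters:
  'j' => row 0
  'c' => row 1
  'c' => row 0
  'h' => row 1
  'p' => row 0
  'l' => row 1
  'j' => row 0
Rows:
  Row 0: "jcpj"
  Row 1: "chl"
First row length: 4

4


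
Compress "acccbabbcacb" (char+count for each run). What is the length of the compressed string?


Input: acccbabbcacb
Runs:
  'a' x 1 => "a1"
  'c' x 3 => "c3"
  'b' x 1 => "b1"
  'a' x 1 => "a1"
  'b' x 2 => "b2"
  'c' x 1 => "c1"
  'a' x 1 => "a1"
  'c' x 1 => "c1"
  'b' x 1 => "b1"
Compressed: "a1c3b1a1b2c1a1c1b1"
Compressed length: 18

18


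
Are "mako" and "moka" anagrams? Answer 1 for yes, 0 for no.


Strings: "mako", "moka"
Sorted first:  akmo
Sorted second: akmo
Sorted forms match => anagrams

1


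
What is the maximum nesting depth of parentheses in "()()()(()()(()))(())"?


Input: "()()()(()()(()))(())"
Tracking depth:
  Position 0 '(': depth becomes 1
  Position 1 ')': depth becomes 0
  Position 2 '(': depth becomes 1
  Position 3 ')': depth becomes 0
  Position 4 '(': depth becomes 1
  Position 5 ')': depth becomes 0
  Position 6 '(': depth becomes 1
  Position 7 '(': depth becomes 2
  Position 8 ')': depth becomes 1
  Position 9 '(': depth becomes 2
  Position 10 ')': depth becomes 1
  Position 11 '(': depth becomes 2
  Position 12 '(': depth becomes 3
  Position 13 ')': depth becomes 2
  Position 14 ')': depth becomes 1
  Position 15 ')': depth becomes 0
  Position 16 '(': depth becomes 1
  Position 17 '(': depth becomes 2
  Position 18 ')': depth becomes 1
  Position 19 ')': depth becomes 0
Maximum depth reached: 3

3


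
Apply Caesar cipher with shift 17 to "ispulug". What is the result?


Caesar cipher: shift "ispulug" by 17
  'i' (pos 8) + 17 = pos 25 = 'z'
  's' (pos 18) + 17 = pos 9 = 'j'
  'p' (pos 15) + 17 = pos 6 = 'g'
  'u' (pos 20) + 17 = pos 11 = 'l'
  'l' (pos 11) + 17 = pos 2 = 'c'
  'u' (pos 20) + 17 = pos 11 = 'l'
  'g' (pos 6) + 17 = pos 23 = 'x'
Result: zjglclx

zjglclx


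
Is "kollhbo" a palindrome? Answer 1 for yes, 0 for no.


Input: kollhbo
Reversed: obhllok
  Compare pos 0 ('k') with pos 6 ('o'): MISMATCH
  Compare pos 1 ('o') with pos 5 ('b'): MISMATCH
  Compare pos 2 ('l') with pos 4 ('h'): MISMATCH
Result: not a palindrome

0


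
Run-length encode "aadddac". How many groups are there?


Input: aadddac
Scanning for consecutive runs:
  Group 1: 'a' x 2 (positions 0-1)
  Group 2: 'd' x 3 (positions 2-4)
  Group 3: 'a' x 1 (positions 5-5)
  Group 4: 'c' x 1 (positions 6-6)
Total groups: 4

4


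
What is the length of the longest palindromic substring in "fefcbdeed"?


Input: "fefcbdeed"
Checking substrings for palindromes:
  [5:9] "deed" (len 4) => palindrome
  [0:3] "fef" (len 3) => palindrome
  [6:8] "ee" (len 2) => palindrome
Longest palindromic substring: "deed" with length 4

4


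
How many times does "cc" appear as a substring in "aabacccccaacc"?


Searching for "cc" in "aabacccccaacc"
Scanning each position:
  Position 0: "aa" => no
  Position 1: "ab" => no
  Position 2: "ba" => no
  Position 3: "ac" => no
  Position 4: "cc" => MATCH
  Position 5: "cc" => MATCH
  Position 6: "cc" => MATCH
  Position 7: "cc" => MATCH
  Position 8: "ca" => no
  Position 9: "aa" => no
  Position 10: "ac" => no
  Position 11: "cc" => MATCH
Total occurrences: 5

5


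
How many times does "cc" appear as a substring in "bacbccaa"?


Searching for "cc" in "bacbccaa"
Scanning each position:
  Position 0: "ba" => no
  Position 1: "ac" => no
  Position 2: "cb" => no
  Position 3: "bc" => no
  Position 4: "cc" => MATCH
  Position 5: "ca" => no
  Position 6: "aa" => no
Total occurrences: 1

1


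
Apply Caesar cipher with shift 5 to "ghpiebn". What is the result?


Caesar cipher: shift "ghpiebn" by 5
  'g' (pos 6) + 5 = pos 11 = 'l'
  'h' (pos 7) + 5 = pos 12 = 'm'
  'p' (pos 15) + 5 = pos 20 = 'u'
  'i' (pos 8) + 5 = pos 13 = 'n'
  'e' (pos 4) + 5 = pos 9 = 'j'
  'b' (pos 1) + 5 = pos 6 = 'g'
  'n' (pos 13) + 5 = pos 18 = 's'
Result: lmunjgs

lmunjgs


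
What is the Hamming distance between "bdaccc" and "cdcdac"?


Comparing "bdaccc" and "cdcdac" position by position:
  Position 0: 'b' vs 'c' => differ
  Position 1: 'd' vs 'd' => same
  Position 2: 'a' vs 'c' => differ
  Position 3: 'c' vs 'd' => differ
  Position 4: 'c' vs 'a' => differ
  Position 5: 'c' vs 'c' => same
Total differences (Hamming distance): 4

4


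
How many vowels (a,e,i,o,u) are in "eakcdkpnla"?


Input: eakcdkpnla
Checking each character:
  'e' at position 0: vowel (running total: 1)
  'a' at position 1: vowel (running total: 2)
  'k' at position 2: consonant
  'c' at position 3: consonant
  'd' at position 4: consonant
  'k' at position 5: consonant
  'p' at position 6: consonant
  'n' at position 7: consonant
  'l' at position 8: consonant
  'a' at position 9: vowel (running total: 3)
Total vowels: 3

3


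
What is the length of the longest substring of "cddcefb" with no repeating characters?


Input: "cddcefb"
Sliding window (track last position of each char):
  Position 0 ('c'): window [0,0] length 1 -- new best
  Position 1 ('d'): window [0,1] length 2 -- new best
  Position 2 ('d'): repeat (last at 1), move window start to 2
  Position 2 ('d'): window [2,2] length 1
  Position 3 ('c'): window [2,3] length 2
  Position 4 ('e'): window [2,4] length 3 -- new best
  Position 5 ('f'): window [2,5] length 4 -- new best
  Position 6 ('b'): window [2,6] length 5 -- new best
Longest substring with no repeats: "dcefb" with length 5

5


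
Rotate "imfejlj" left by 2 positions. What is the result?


Input: "imfejlj", rotate left by 2
First 2 characters: "im"
Remaining characters: "fejlj"
Concatenate remaining + first: "fejlj" + "im" = "fejljim"

fejljim


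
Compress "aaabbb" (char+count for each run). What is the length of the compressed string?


Input: aaabbb
Runs:
  'a' x 3 => "a3"
  'b' x 3 => "b3"
Compressed: "a3b3"
Compressed length: 4

4


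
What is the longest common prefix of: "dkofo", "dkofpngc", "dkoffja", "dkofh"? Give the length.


Words: dkofo, dkofpngc, dkoffja, dkofh
  Position 0: all 'd' => match
  Position 1: all 'k' => match
  Position 2: all 'o' => match
  Position 3: all 'f' => match
  Position 4: ('o', 'p', 'f', 'h') => mismatch, stop
LCP = "dkof" (length 4)

4


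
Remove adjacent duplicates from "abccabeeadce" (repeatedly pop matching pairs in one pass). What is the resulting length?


Input: abccabeeadce
Stack-based adjacent duplicate removal:
  Read 'a': push. Stack: a
  Read 'b': push. Stack: ab
  Read 'c': push. Stack: abc
  Read 'c': matches stack top 'c' => pop. Stack: ab
  Read 'a': push. Stack: aba
  Read 'b': push. Stack: abab
  Read 'e': push. Stack: ababe
  Read 'e': matches stack top 'e' => pop. Stack: abab
  Read 'a': push. Stack: ababa
  Read 'd': push. Stack: ababad
  Read 'c': push. Stack: ababadc
  Read 'e': push. Stack: ababadce
Final stack: "ababadce" (length 8)

8


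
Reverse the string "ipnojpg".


Input: ipnojpg
Reading characters right to left:
  Position 6: 'g'
  Position 5: 'p'
  Position 4: 'j'
  Position 3: 'o'
  Position 2: 'n'
  Position 1: 'p'
  Position 0: 'i'
Reversed: gpjonpi

gpjonpi


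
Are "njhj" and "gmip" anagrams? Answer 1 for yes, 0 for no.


Strings: "njhj", "gmip"
Sorted first:  hjjn
Sorted second: gimp
Differ at position 0: 'h' vs 'g' => not anagrams

0


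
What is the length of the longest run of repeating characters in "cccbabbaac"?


Input: "cccbabbaac"
Scanning for longest run:
  Position 1 ('c'): continues run of 'c', length=2
  Position 2 ('c'): continues run of 'c', length=3
  Position 3 ('b'): new char, reset run to 1
  Position 4 ('a'): new char, reset run to 1
  Position 5 ('b'): new char, reset run to 1
  Position 6 ('b'): continues run of 'b', length=2
  Position 7 ('a'): new char, reset run to 1
  Position 8 ('a'): continues run of 'a', length=2
  Position 9 ('c'): new char, reset run to 1
Longest run: 'c' with length 3

3


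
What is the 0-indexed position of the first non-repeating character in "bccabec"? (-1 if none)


Input: bccabec
Character frequencies:
  'a': 1
  'b': 2
  'c': 3
  'e': 1
Scanning left to right for freq == 1:
  Position 0 ('b'): freq=2, skip
  Position 1 ('c'): freq=3, skip
  Position 2 ('c'): freq=3, skip
  Position 3 ('a'): unique! => answer = 3

3


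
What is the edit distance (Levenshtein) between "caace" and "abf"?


Computing edit distance: "caace" -> "abf"
DP table:
           a    b    f
      0    1    2    3
  c   1    1    2    3
  a   2    1    2    3
  a   3    2    2    3
  c   4    3    3    3
  e   5    4    4    4
Edit distance = dp[5][3] = 4

4


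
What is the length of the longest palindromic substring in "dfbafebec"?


Input: "dfbafebec"
Checking substrings for palindromes:
  [5:8] "ebe" (len 3) => palindrome
Longest palindromic substring: "ebe" with length 3

3


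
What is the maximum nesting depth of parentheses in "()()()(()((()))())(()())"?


Input: "()()()(()((()))())(()())"
Tracking depth:
  Position 0 '(': depth becomes 1
  Position 1 ')': depth becomes 0
  Position 2 '(': depth becomes 1
  Position 3 ')': depth becomes 0
  Position 4 '(': depth becomes 1
  Position 5 ')': depth becomes 0
  Position 6 '(': depth becomes 1
  Position 7 '(': depth becomes 2
  Position 8 ')': depth becomes 1
  Position 9 '(': depth becomes 2
  Position 10 '(': depth becomes 3
  Position 11 '(': depth becomes 4
  Position 12 ')': depth becomes 3
  Position 13 ')': depth becomes 2
  Position 14 ')': depth becomes 1
  Position 15 '(': depth becomes 2
  Position 16 ')': depth becomes 1
  Position 17 ')': depth becomes 0
  Position 18 '(': depth becomes 1
  Position 19 '(': depth becomes 2
  Position 20 ')': depth becomes 1
  Position 21 '(': depth becomes 2
  Position 22 ')': depth becomes 1
  Position 23 ')': depth becomes 0
Maximum depth reached: 4

4


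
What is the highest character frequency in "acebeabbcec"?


Input: acebeabbcec
Character counts:
  'a': 2
  'b': 3
  'c': 3
  'e': 3
Maximum frequency: 3

3


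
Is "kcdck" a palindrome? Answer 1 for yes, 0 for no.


Input: kcdck
Reversed: kcdck
  Compare pos 0 ('k') with pos 4 ('k'): match
  Compare pos 1 ('c') with pos 3 ('c'): match
Result: palindrome

1


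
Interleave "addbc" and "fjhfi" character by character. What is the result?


Interleaving "addbc" and "fjhfi":
  Position 0: 'a' from first, 'f' from second => "af"
  Position 1: 'd' from first, 'j' from second => "dj"
  Position 2: 'd' from first, 'h' from second => "dh"
  Position 3: 'b' from first, 'f' from second => "bf"
  Position 4: 'c' from first, 'i' from second => "ci"
Result: afdjdhbfci

afdjdhbfci


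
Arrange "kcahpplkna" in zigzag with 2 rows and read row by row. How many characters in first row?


Zigzag "kcahpplkna" into 2 rows:
Placing characters:
  'k' => row 0
  'c' => row 1
  'a' => row 0
  'h' => row 1
  'p' => row 0
  'p' => row 1
  'l' => row 0
  'k' => row 1
  'n' => row 0
  'a' => row 1
Rows:
  Row 0: "kapln"
  Row 1: "chpka"
First row length: 5

5


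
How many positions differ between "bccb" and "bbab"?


Comparing "bccb" and "bbab" position by position:
  Position 0: 'b' vs 'b' => same
  Position 1: 'c' vs 'b' => DIFFER
  Position 2: 'c' vs 'a' => DIFFER
  Position 3: 'b' vs 'b' => same
Positions that differ: 2

2


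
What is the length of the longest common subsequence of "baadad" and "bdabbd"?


LCS of "baadad" and "bdabbd"
DP table:
           b    d    a    b    b    d
      0    0    0    0    0    0    0
  b   0    1    1    1    1    1    1
  a   0    1    1    2    2    2    2
  a   0    1    1    2    2    2    2
  d   0    1    2    2    2    2    3
  a   0    1    2    3    3    3    3
  d   0    1    2    3    3    3    4
LCS length = dp[6][6] = 4

4


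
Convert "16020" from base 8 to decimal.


Input: "16020" in base 8
Positional expansion:
  Digit '1' (value 1) x 8^4 = 4096
  Digit '6' (value 6) x 8^3 = 3072
  Digit '0' (value 0) x 8^2 = 0
  Digit '2' (value 2) x 8^1 = 16
  Digit '0' (value 0) x 8^0 = 0
Sum = 7184

7184


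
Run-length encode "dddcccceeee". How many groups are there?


Input: dddcccceeee
Scanning for consecutive runs:
  Group 1: 'd' x 3 (positions 0-2)
  Group 2: 'c' x 4 (positions 3-6)
  Group 3: 'e' x 4 (positions 7-10)
Total groups: 3

3


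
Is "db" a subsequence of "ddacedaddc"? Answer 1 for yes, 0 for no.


Check if "db" is a subsequence of "ddacedaddc"
Greedy scan:
  Position 0 ('d'): matches sub[0] = 'd'
  Position 1 ('d'): no match needed
  Position 2 ('a'): no match needed
  Position 3 ('c'): no match needed
  Position 4 ('e'): no match needed
  Position 5 ('d'): no match needed
  Position 6 ('a'): no match needed
  Position 7 ('d'): no match needed
  Position 8 ('d'): no match needed
  Position 9 ('c'): no match needed
Only matched 1/2 characters => not a subsequence

0


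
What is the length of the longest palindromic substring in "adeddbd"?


Input: "adeddbd"
Checking substrings for palindromes:
  [1:4] "ded" (len 3) => palindrome
  [4:7] "dbd" (len 3) => palindrome
  [3:5] "dd" (len 2) => palindrome
Longest palindromic substring: "ded" with length 3

3


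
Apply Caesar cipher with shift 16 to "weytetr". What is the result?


Caesar cipher: shift "weytetr" by 16
  'w' (pos 22) + 16 = pos 12 = 'm'
  'e' (pos 4) + 16 = pos 20 = 'u'
  'y' (pos 24) + 16 = pos 14 = 'o'
  't' (pos 19) + 16 = pos 9 = 'j'
  'e' (pos 4) + 16 = pos 20 = 'u'
  't' (pos 19) + 16 = pos 9 = 'j'
  'r' (pos 17) + 16 = pos 7 = 'h'
Result: muojujh

muojujh


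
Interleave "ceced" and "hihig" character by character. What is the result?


Interleaving "ceced" and "hihig":
  Position 0: 'c' from first, 'h' from second => "ch"
  Position 1: 'e' from first, 'i' from second => "ei"
  Position 2: 'c' from first, 'h' from second => "ch"
  Position 3: 'e' from first, 'i' from second => "ei"
  Position 4: 'd' from first, 'g' from second => "dg"
Result: cheicheidg

cheicheidg


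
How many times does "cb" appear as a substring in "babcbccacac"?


Searching for "cb" in "babcbccacac"
Scanning each position:
  Position 0: "ba" => no
  Position 1: "ab" => no
  Position 2: "bc" => no
  Position 3: "cb" => MATCH
  Position 4: "bc" => no
  Position 5: "cc" => no
  Position 6: "ca" => no
  Position 7: "ac" => no
  Position 8: "ca" => no
  Position 9: "ac" => no
Total occurrences: 1

1


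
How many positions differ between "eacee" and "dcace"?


Comparing "eacee" and "dcace" position by position:
  Position 0: 'e' vs 'd' => DIFFER
  Position 1: 'a' vs 'c' => DIFFER
  Position 2: 'c' vs 'a' => DIFFER
  Position 3: 'e' vs 'c' => DIFFER
  Position 4: 'e' vs 'e' => same
Positions that differ: 4

4


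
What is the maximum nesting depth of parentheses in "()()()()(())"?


Input: "()()()()(())"
Tracking depth:
  Position 0 '(': depth becomes 1
  Position 1 ')': depth becomes 0
  Position 2 '(': depth becomes 1
  Position 3 ')': depth becomes 0
  Position 4 '(': depth becomes 1
  Position 5 ')': depth becomes 0
  Position 6 '(': depth becomes 1
  Position 7 ')': depth becomes 0
  Position 8 '(': depth becomes 1
  Position 9 '(': depth becomes 2
  Position 10 ')': depth becomes 1
  Position 11 ')': depth becomes 0
Maximum depth reached: 2

2


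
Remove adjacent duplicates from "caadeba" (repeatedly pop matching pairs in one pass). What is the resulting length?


Input: caadeba
Stack-based adjacent duplicate removal:
  Read 'c': push. Stack: c
  Read 'a': push. Stack: ca
  Read 'a': matches stack top 'a' => pop. Stack: c
  Read 'd': push. Stack: cd
  Read 'e': push. Stack: cde
  Read 'b': push. Stack: cdeb
  Read 'a': push. Stack: cdeba
Final stack: "cdeba" (length 5)

5


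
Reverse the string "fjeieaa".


Input: fjeieaa
Reading characters right to left:
  Position 6: 'a'
  Position 5: 'a'
  Position 4: 'e'
  Position 3: 'i'
  Position 2: 'e'
  Position 1: 'j'
  Position 0: 'f'
Reversed: aaeiejf

aaeiejf


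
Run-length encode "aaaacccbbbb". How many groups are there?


Input: aaaacccbbbb
Scanning for consecutive runs:
  Group 1: 'a' x 4 (positions 0-3)
  Group 2: 'c' x 3 (positions 4-6)
  Group 3: 'b' x 4 (positions 7-10)
Total groups: 3

3


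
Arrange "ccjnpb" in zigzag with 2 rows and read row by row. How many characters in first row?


Zigzag "ccjnpb" into 2 rows:
Placing characters:
  'c' => row 0
  'c' => row 1
  'j' => row 0
  'n' => row 1
  'p' => row 0
  'b' => row 1
Rows:
  Row 0: "cjp"
  Row 1: "cnb"
First row length: 3

3


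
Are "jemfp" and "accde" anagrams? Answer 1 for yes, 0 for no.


Strings: "jemfp", "accde"
Sorted first:  efjmp
Sorted second: accde
Differ at position 0: 'e' vs 'a' => not anagrams

0


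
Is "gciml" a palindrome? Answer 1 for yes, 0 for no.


Input: gciml
Reversed: lmicg
  Compare pos 0 ('g') with pos 4 ('l'): MISMATCH
  Compare pos 1 ('c') with pos 3 ('m'): MISMATCH
Result: not a palindrome

0


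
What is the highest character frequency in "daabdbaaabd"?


Input: daabdbaaabd
Character counts:
  'a': 5
  'b': 3
  'd': 3
Maximum frequency: 5

5


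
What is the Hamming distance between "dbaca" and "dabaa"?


Comparing "dbaca" and "dabaa" position by position:
  Position 0: 'd' vs 'd' => same
  Position 1: 'b' vs 'a' => differ
  Position 2: 'a' vs 'b' => differ
  Position 3: 'c' vs 'a' => differ
  Position 4: 'a' vs 'a' => same
Total differences (Hamming distance): 3

3


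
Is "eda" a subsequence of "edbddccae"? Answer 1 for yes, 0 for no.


Check if "eda" is a subsequence of "edbddccae"
Greedy scan:
  Position 0 ('e'): matches sub[0] = 'e'
  Position 1 ('d'): matches sub[1] = 'd'
  Position 2 ('b'): no match needed
  Position 3 ('d'): no match needed
  Position 4 ('d'): no match needed
  Position 5 ('c'): no match needed
  Position 6 ('c'): no match needed
  Position 7 ('a'): matches sub[2] = 'a'
  Position 8 ('e'): no match needed
All 3 characters matched => is a subsequence

1


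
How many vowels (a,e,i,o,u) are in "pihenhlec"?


Input: pihenhlec
Checking each character:
  'p' at position 0: consonant
  'i' at position 1: vowel (running total: 1)
  'h' at position 2: consonant
  'e' at position 3: vowel (running total: 2)
  'n' at position 4: consonant
  'h' at position 5: consonant
  'l' at position 6: consonant
  'e' at position 7: vowel (running total: 3)
  'c' at position 8: consonant
Total vowels: 3

3


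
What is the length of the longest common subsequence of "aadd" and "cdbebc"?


LCS of "aadd" and "cdbebc"
DP table:
           c    d    b    e    b    c
      0    0    0    0    0    0    0
  a   0    0    0    0    0    0    0
  a   0    0    0    0    0    0    0
  d   0    0    1    1    1    1    1
  d   0    0    1    1    1    1    1
LCS length = dp[4][6] = 1

1


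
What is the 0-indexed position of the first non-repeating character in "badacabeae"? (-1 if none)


Input: badacabeae
Character frequencies:
  'a': 4
  'b': 2
  'c': 1
  'd': 1
  'e': 2
Scanning left to right for freq == 1:
  Position 0 ('b'): freq=2, skip
  Position 1 ('a'): freq=4, skip
  Position 2 ('d'): unique! => answer = 2

2


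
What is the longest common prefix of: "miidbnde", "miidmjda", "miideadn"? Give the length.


Words: miidbnde, miidmjda, miideadn
  Position 0: all 'm' => match
  Position 1: all 'i' => match
  Position 2: all 'i' => match
  Position 3: all 'd' => match
  Position 4: ('b', 'm', 'e') => mismatch, stop
LCP = "miid" (length 4)

4


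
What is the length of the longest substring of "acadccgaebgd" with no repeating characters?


Input: "acadccgaebgd"
Sliding window (track last position of each char):
  Position 0 ('a'): window [0,0] length 1 -- new best
  Position 1 ('c'): window [0,1] length 2 -- new best
  Position 2 ('a'): repeat (last at 0), move window start to 1
  Position 2 ('a'): window [1,2] length 2
  Position 3 ('d'): window [1,3] length 3 -- new best
  Position 4 ('c'): repeat (last at 1), move window start to 2
  Position 4 ('c'): window [2,4] length 3
  Position 5 ('c'): repeat (last at 4), move window start to 5
  Position 5 ('c'): window [5,5] length 1
  Position 6 ('g'): window [5,6] length 2
  Position 7 ('a'): window [5,7] length 3
  Position 8 ('e'): window [5,8] length 4 -- new best
  Position 9 ('b'): window [5,9] length 5 -- new best
  Position 10 ('g'): repeat (last at 6), move window start to 7
  Position 10 ('g'): window [7,10] length 4
  Position 11 ('d'): window [7,11] length 5
Longest substring with no repeats: "cgaeb" with length 5

5


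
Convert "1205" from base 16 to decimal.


Input: "1205" in base 16
Positional expansion:
  Digit '1' (value 1) x 16^3 = 4096
  Digit '2' (value 2) x 16^2 = 512
  Digit '0' (value 0) x 16^1 = 0
  Digit '5' (value 5) x 16^0 = 5
Sum = 4613

4613


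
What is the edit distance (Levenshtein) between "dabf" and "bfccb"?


Computing edit distance: "dabf" -> "bfccb"
DP table:
           b    f    c    c    b
      0    1    2    3    4    5
  d   1    1    2    3    4    5
  a   2    2    2    3    4    5
  b   3    2    3    3    4    4
  f   4    3    2    3    4    5
Edit distance = dp[4][5] = 5

5


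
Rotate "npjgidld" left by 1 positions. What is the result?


Input: "npjgidld", rotate left by 1
First 1 characters: "n"
Remaining characters: "pjgidld"
Concatenate remaining + first: "pjgidld" + "n" = "pjgidldn"

pjgidldn


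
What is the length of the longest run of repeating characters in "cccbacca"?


Input: "cccbacca"
Scanning for longest run:
  Position 1 ('c'): continues run of 'c', length=2
  Position 2 ('c'): continues run of 'c', length=3
  Position 3 ('b'): new char, reset run to 1
  Position 4 ('a'): new char, reset run to 1
  Position 5 ('c'): new char, reset run to 1
  Position 6 ('c'): continues run of 'c', length=2
  Position 7 ('a'): new char, reset run to 1
Longest run: 'c' with length 3

3


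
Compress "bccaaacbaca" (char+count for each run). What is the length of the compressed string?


Input: bccaaacbaca
Runs:
  'b' x 1 => "b1"
  'c' x 2 => "c2"
  'a' x 3 => "a3"
  'c' x 1 => "c1"
  'b' x 1 => "b1"
  'a' x 1 => "a1"
  'c' x 1 => "c1"
  'a' x 1 => "a1"
Compressed: "b1c2a3c1b1a1c1a1"
Compressed length: 16

16


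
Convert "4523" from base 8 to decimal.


Input: "4523" in base 8
Positional expansion:
  Digit '4' (value 4) x 8^3 = 2048
  Digit '5' (value 5) x 8^2 = 320
  Digit '2' (value 2) x 8^1 = 16
  Digit '3' (value 3) x 8^0 = 3
Sum = 2387

2387


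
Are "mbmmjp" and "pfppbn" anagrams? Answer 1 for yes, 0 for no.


Strings: "mbmmjp", "pfppbn"
Sorted first:  bjmmmp
Sorted second: bfnppp
Differ at position 1: 'j' vs 'f' => not anagrams

0


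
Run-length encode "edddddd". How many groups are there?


Input: edddddd
Scanning for consecutive runs:
  Group 1: 'e' x 1 (positions 0-0)
  Group 2: 'd' x 6 (positions 1-6)
Total groups: 2

2


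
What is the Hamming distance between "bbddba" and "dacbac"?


Comparing "bbddba" and "dacbac" position by position:
  Position 0: 'b' vs 'd' => differ
  Position 1: 'b' vs 'a' => differ
  Position 2: 'd' vs 'c' => differ
  Position 3: 'd' vs 'b' => differ
  Position 4: 'b' vs 'a' => differ
  Position 5: 'a' vs 'c' => differ
Total differences (Hamming distance): 6

6


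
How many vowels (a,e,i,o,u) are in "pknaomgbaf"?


Input: pknaomgbaf
Checking each character:
  'p' at position 0: consonant
  'k' at position 1: consonant
  'n' at position 2: consonant
  'a' at position 3: vowel (running total: 1)
  'o' at position 4: vowel (running total: 2)
  'm' at position 5: consonant
  'g' at position 6: consonant
  'b' at position 7: consonant
  'a' at position 8: vowel (running total: 3)
  'f' at position 9: consonant
Total vowels: 3

3


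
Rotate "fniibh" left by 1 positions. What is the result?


Input: "fniibh", rotate left by 1
First 1 characters: "f"
Remaining characters: "niibh"
Concatenate remaining + first: "niibh" + "f" = "niibhf"

niibhf


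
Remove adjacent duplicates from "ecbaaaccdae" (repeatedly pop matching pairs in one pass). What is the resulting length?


Input: ecbaaaccdae
Stack-based adjacent duplicate removal:
  Read 'e': push. Stack: e
  Read 'c': push. Stack: ec
  Read 'b': push. Stack: ecb
  Read 'a': push. Stack: ecba
  Read 'a': matches stack top 'a' => pop. Stack: ecb
  Read 'a': push. Stack: ecba
  Read 'c': push. Stack: ecbac
  Read 'c': matches stack top 'c' => pop. Stack: ecba
  Read 'd': push. Stack: ecbad
  Read 'a': push. Stack: ecbada
  Read 'e': push. Stack: ecbadae
Final stack: "ecbadae" (length 7)

7


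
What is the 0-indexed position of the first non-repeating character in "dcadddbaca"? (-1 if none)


Input: dcadddbaca
Character frequencies:
  'a': 3
  'b': 1
  'c': 2
  'd': 4
Scanning left to right for freq == 1:
  Position 0 ('d'): freq=4, skip
  Position 1 ('c'): freq=2, skip
  Position 2 ('a'): freq=3, skip
  Position 3 ('d'): freq=4, skip
  Position 4 ('d'): freq=4, skip
  Position 5 ('d'): freq=4, skip
  Position 6 ('b'): unique! => answer = 6

6


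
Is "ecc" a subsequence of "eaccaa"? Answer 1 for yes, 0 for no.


Check if "ecc" is a subsequence of "eaccaa"
Greedy scan:
  Position 0 ('e'): matches sub[0] = 'e'
  Position 1 ('a'): no match needed
  Position 2 ('c'): matches sub[1] = 'c'
  Position 3 ('c'): matches sub[2] = 'c'
  Position 4 ('a'): no match needed
  Position 5 ('a'): no match needed
All 3 characters matched => is a subsequence

1


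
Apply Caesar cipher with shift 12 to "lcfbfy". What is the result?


Caesar cipher: shift "lcfbfy" by 12
  'l' (pos 11) + 12 = pos 23 = 'x'
  'c' (pos 2) + 12 = pos 14 = 'o'
  'f' (pos 5) + 12 = pos 17 = 'r'
  'b' (pos 1) + 12 = pos 13 = 'n'
  'f' (pos 5) + 12 = pos 17 = 'r'
  'y' (pos 24) + 12 = pos 10 = 'k'
Result: xornrk

xornrk


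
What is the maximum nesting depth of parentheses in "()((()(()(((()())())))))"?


Input: "()((()(()(((()())())))))"
Tracking depth:
  Position 0 '(': depth becomes 1
  Position 1 ')': depth becomes 0
  Position 2 '(': depth becomes 1
  Position 3 '(': depth becomes 2
  Position 4 '(': depth becomes 3
  Position 5 ')': depth becomes 2
  Position 6 '(': depth becomes 3
  Position 7 '(': depth becomes 4
  Position 8 ')': depth becomes 3
  Position 9 '(': depth becomes 4
  Position 10 '(': depth becomes 5
  Position 11 '(': depth becomes 6
  Position 12 '(': depth becomes 7
  Position 13 ')': depth becomes 6
  Position 14 '(': depth becomes 7
  Position 15 ')': depth becomes 6
  Position 16 ')': depth becomes 5
  Position 17 '(': depth becomes 6
  Position 18 ')': depth becomes 5
  Position 19 ')': depth becomes 4
  Position 20 ')': depth becomes 3
  Position 21 ')': depth becomes 2
  Position 22 ')': depth becomes 1
  Position 23 ')': depth becomes 0
Maximum depth reached: 7

7


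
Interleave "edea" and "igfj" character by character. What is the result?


Interleaving "edea" and "igfj":
  Position 0: 'e' from first, 'i' from second => "ei"
  Position 1: 'd' from first, 'g' from second => "dg"
  Position 2: 'e' from first, 'f' from second => "ef"
  Position 3: 'a' from first, 'j' from second => "aj"
Result: eidgefaj

eidgefaj


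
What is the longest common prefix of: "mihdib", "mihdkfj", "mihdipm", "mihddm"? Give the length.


Words: mihdib, mihdkfj, mihdipm, mihddm
  Position 0: all 'm' => match
  Position 1: all 'i' => match
  Position 2: all 'h' => match
  Position 3: all 'd' => match
  Position 4: ('i', 'k', 'i', 'd') => mismatch, stop
LCP = "mihd" (length 4)

4


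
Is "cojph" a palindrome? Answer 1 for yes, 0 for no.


Input: cojph
Reversed: hpjoc
  Compare pos 0 ('c') with pos 4 ('h'): MISMATCH
  Compare pos 1 ('o') with pos 3 ('p'): MISMATCH
Result: not a palindrome

0


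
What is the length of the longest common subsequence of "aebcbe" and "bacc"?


LCS of "aebcbe" and "bacc"
DP table:
           b    a    c    c
      0    0    0    0    0
  a   0    0    1    1    1
  e   0    0    1    1    1
  b   0    1    1    1    1
  c   0    1    1    2    2
  b   0    1    1    2    2
  e   0    1    1    2    2
LCS length = dp[6][4] = 2

2


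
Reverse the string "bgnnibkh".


Input: bgnnibkh
Reading characters right to left:
  Position 7: 'h'
  Position 6: 'k'
  Position 5: 'b'
  Position 4: 'i'
  Position 3: 'n'
  Position 2: 'n'
  Position 1: 'g'
  Position 0: 'b'
Reversed: hkbinngb

hkbinngb


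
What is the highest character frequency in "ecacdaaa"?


Input: ecacdaaa
Character counts:
  'a': 4
  'c': 2
  'd': 1
  'e': 1
Maximum frequency: 4

4


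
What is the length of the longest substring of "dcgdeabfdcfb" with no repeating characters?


Input: "dcgdeabfdcfb"
Sliding window (track last position of each char):
  Position 0 ('d'): window [0,0] length 1 -- new best
  Position 1 ('c'): window [0,1] length 2 -- new best
  Position 2 ('g'): window [0,2] length 3 -- new best
  Position 3 ('d'): repeat (last at 0), move window start to 1
  Position 3 ('d'): window [1,3] length 3
  Position 4 ('e'): window [1,4] length 4 -- new best
  Position 5 ('a'): window [1,5] length 5 -- new best
  Position 6 ('b'): window [1,6] length 6 -- new best
  Position 7 ('f'): window [1,7] length 7 -- new best
  Position 8 ('d'): repeat (last at 3), move window start to 4
  Position 8 ('d'): window [4,8] length 5
  Position 9 ('c'): window [4,9] length 6
  Position 10 ('f'): repeat (last at 7), move window start to 8
  Position 10 ('f'): window [8,10] length 3
  Position 11 ('b'): window [8,11] length 4
Longest substring with no repeats: "cgdeabf" with length 7

7


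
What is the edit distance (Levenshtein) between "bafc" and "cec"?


Computing edit distance: "bafc" -> "cec"
DP table:
           c    e    c
      0    1    2    3
  b   1    1    2    3
  a   2    2    2    3
  f   3    3    3    3
  c   4    3    4    3
Edit distance = dp[4][3] = 3

3


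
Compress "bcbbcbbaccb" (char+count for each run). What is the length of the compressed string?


Input: bcbbcbbaccb
Runs:
  'b' x 1 => "b1"
  'c' x 1 => "c1"
  'b' x 2 => "b2"
  'c' x 1 => "c1"
  'b' x 2 => "b2"
  'a' x 1 => "a1"
  'c' x 2 => "c2"
  'b' x 1 => "b1"
Compressed: "b1c1b2c1b2a1c2b1"
Compressed length: 16

16


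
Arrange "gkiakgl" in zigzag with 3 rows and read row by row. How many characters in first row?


Zigzag "gkiakgl" into 3 rows:
Placing characters:
  'g' => row 0
  'k' => row 1
  'i' => row 2
  'a' => row 1
  'k' => row 0
  'g' => row 1
  'l' => row 2
Rows:
  Row 0: "gk"
  Row 1: "kag"
  Row 2: "il"
First row length: 2

2


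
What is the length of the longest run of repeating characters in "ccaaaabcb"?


Input: "ccaaaabcb"
Scanning for longest run:
  Position 1 ('c'): continues run of 'c', length=2
  Position 2 ('a'): new char, reset run to 1
  Position 3 ('a'): continues run of 'a', length=2
  Position 4 ('a'): continues run of 'a', length=3
  Position 5 ('a'): continues run of 'a', length=4
  Position 6 ('b'): new char, reset run to 1
  Position 7 ('c'): new char, reset run to 1
  Position 8 ('b'): new char, reset run to 1
Longest run: 'a' with length 4

4


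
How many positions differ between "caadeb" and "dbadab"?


Comparing "caadeb" and "dbadab" position by position:
  Position 0: 'c' vs 'd' => DIFFER
  Position 1: 'a' vs 'b' => DIFFER
  Position 2: 'a' vs 'a' => same
  Position 3: 'd' vs 'd' => same
  Position 4: 'e' vs 'a' => DIFFER
  Position 5: 'b' vs 'b' => same
Positions that differ: 3

3


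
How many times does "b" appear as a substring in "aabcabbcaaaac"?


Searching for "b" in "aabcabbcaaaac"
Scanning each position:
  Position 0: "a" => no
  Position 1: "a" => no
  Position 2: "b" => MATCH
  Position 3: "c" => no
  Position 4: "a" => no
  Position 5: "b" => MATCH
  Position 6: "b" => MATCH
  Position 7: "c" => no
  Position 8: "a" => no
  Position 9: "a" => no
  Position 10: "a" => no
  Position 11: "a" => no
  Position 12: "c" => no
Total occurrences: 3

3


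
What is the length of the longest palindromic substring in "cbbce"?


Input: "cbbce"
Checking substrings for palindromes:
  [0:4] "cbbc" (len 4) => palindrome
  [1:3] "bb" (len 2) => palindrome
Longest palindromic substring: "cbbc" with length 4

4


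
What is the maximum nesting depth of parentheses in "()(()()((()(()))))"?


Input: "()(()()((()(()))))"
Tracking depth:
  Position 0 '(': depth becomes 1
  Position 1 ')': depth becomes 0
  Position 2 '(': depth becomes 1
  Position 3 '(': depth becomes 2
  Position 4 ')': depth becomes 1
  Position 5 '(': depth becomes 2
  Position 6 ')': depth becomes 1
  Position 7 '(': depth becomes 2
  Position 8 '(': depth becomes 3
  Position 9 '(': depth becomes 4
  Position 10 ')': depth becomes 3
  Position 11 '(': depth becomes 4
  Position 12 '(': depth becomes 5
  Position 13 ')': depth becomes 4
  Position 14 ')': depth becomes 3
  Position 15 ')': depth becomes 2
  Position 16 ')': depth becomes 1
  Position 17 ')': depth becomes 0
Maximum depth reached: 5

5


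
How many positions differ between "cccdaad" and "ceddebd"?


Comparing "cccdaad" and "ceddebd" position by position:
  Position 0: 'c' vs 'c' => same
  Position 1: 'c' vs 'e' => DIFFER
  Position 2: 'c' vs 'd' => DIFFER
  Position 3: 'd' vs 'd' => same
  Position 4: 'a' vs 'e' => DIFFER
  Position 5: 'a' vs 'b' => DIFFER
  Position 6: 'd' vs 'd' => same
Positions that differ: 4

4


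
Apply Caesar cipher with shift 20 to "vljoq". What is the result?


Caesar cipher: shift "vljoq" by 20
  'v' (pos 21) + 20 = pos 15 = 'p'
  'l' (pos 11) + 20 = pos 5 = 'f'
  'j' (pos 9) + 20 = pos 3 = 'd'
  'o' (pos 14) + 20 = pos 8 = 'i'
  'q' (pos 16) + 20 = pos 10 = 'k'
Result: pfdik

pfdik


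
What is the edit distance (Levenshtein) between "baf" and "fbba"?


Computing edit distance: "baf" -> "fbba"
DP table:
           f    b    b    a
      0    1    2    3    4
  b   1    1    1    2    3
  a   2    2    2    2    2
  f   3    2    3    3    3
Edit distance = dp[3][4] = 3

3


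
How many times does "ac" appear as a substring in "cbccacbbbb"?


Searching for "ac" in "cbccacbbbb"
Scanning each position:
  Position 0: "cb" => no
  Position 1: "bc" => no
  Position 2: "cc" => no
  Position 3: "ca" => no
  Position 4: "ac" => MATCH
  Position 5: "cb" => no
  Position 6: "bb" => no
  Position 7: "bb" => no
  Position 8: "bb" => no
Total occurrences: 1

1


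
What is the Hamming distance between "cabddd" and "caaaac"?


Comparing "cabddd" and "caaaac" position by position:
  Position 0: 'c' vs 'c' => same
  Position 1: 'a' vs 'a' => same
  Position 2: 'b' vs 'a' => differ
  Position 3: 'd' vs 'a' => differ
  Position 4: 'd' vs 'a' => differ
  Position 5: 'd' vs 'c' => differ
Total differences (Hamming distance): 4

4


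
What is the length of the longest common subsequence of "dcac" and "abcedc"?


LCS of "dcac" and "abcedc"
DP table:
           a    b    c    e    d    c
      0    0    0    0    0    0    0
  d   0    0    0    0    0    1    1
  c   0    0    0    1    1    1    2
  a   0    1    1    1    1    1    2
  c   0    1    1    2    2    2    2
LCS length = dp[4][6] = 2

2


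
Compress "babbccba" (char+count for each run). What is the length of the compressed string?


Input: babbccba
Runs:
  'b' x 1 => "b1"
  'a' x 1 => "a1"
  'b' x 2 => "b2"
  'c' x 2 => "c2"
  'b' x 1 => "b1"
  'a' x 1 => "a1"
Compressed: "b1a1b2c2b1a1"
Compressed length: 12

12


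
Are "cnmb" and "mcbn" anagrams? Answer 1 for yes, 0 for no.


Strings: "cnmb", "mcbn"
Sorted first:  bcmn
Sorted second: bcmn
Sorted forms match => anagrams

1


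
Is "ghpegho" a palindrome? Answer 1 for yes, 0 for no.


Input: ghpegho
Reversed: ohgephg
  Compare pos 0 ('g') with pos 6 ('o'): MISMATCH
  Compare pos 1 ('h') with pos 5 ('h'): match
  Compare pos 2 ('p') with pos 4 ('g'): MISMATCH
Result: not a palindrome

0


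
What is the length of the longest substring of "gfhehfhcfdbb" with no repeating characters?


Input: "gfhehfhcfdbb"
Sliding window (track last position of each char):
  Position 0 ('g'): window [0,0] length 1 -- new best
  Position 1 ('f'): window [0,1] length 2 -- new best
  Position 2 ('h'): window [0,2] length 3 -- new best
  Position 3 ('e'): window [0,3] length 4 -- new best
  Position 4 ('h'): repeat (last at 2), move window start to 3
  Position 4 ('h'): window [3,4] length 2
  Position 5 ('f'): window [3,5] length 3
  Position 6 ('h'): repeat (last at 4), move window start to 5
  Position 6 ('h'): window [5,6] length 2
  Position 7 ('c'): window [5,7] length 3
  Position 8 ('f'): repeat (last at 5), move window start to 6
  Position 8 ('f'): window [6,8] length 3
  Position 9 ('d'): window [6,9] length 4
  Position 10 ('b'): window [6,10] length 5 -- new best
  Position 11 ('b'): repeat (last at 10), move window start to 11
  Position 11 ('b'): window [11,11] length 1
Longest substring with no repeats: "hcfdb" with length 5

5


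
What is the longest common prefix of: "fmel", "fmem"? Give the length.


Words: fmel, fmem
  Position 0: all 'f' => match
  Position 1: all 'm' => match
  Position 2: all 'e' => match
  Position 3: ('l', 'm') => mismatch, stop
LCP = "fme" (length 3)

3


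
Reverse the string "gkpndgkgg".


Input: gkpndgkgg
Reading characters right to left:
  Position 8: 'g'
  Position 7: 'g'
  Position 6: 'k'
  Position 5: 'g'
  Position 4: 'd'
  Position 3: 'n'
  Position 2: 'p'
  Position 1: 'k'
  Position 0: 'g'
Reversed: ggkgdnpkg

ggkgdnpkg


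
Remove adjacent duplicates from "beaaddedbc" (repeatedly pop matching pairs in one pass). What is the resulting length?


Input: beaaddedbc
Stack-based adjacent duplicate removal:
  Read 'b': push. Stack: b
  Read 'e': push. Stack: be
  Read 'a': push. Stack: bea
  Read 'a': matches stack top 'a' => pop. Stack: be
  Read 'd': push. Stack: bed
  Read 'd': matches stack top 'd' => pop. Stack: be
  Read 'e': matches stack top 'e' => pop. Stack: b
  Read 'd': push. Stack: bd
  Read 'b': push. Stack: bdb
  Read 'c': push. Stack: bdbc
Final stack: "bdbc" (length 4)

4


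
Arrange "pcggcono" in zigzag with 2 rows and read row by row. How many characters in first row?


Zigzag "pcggcono" into 2 rows:
Placing characters:
  'p' => row 0
  'c' => row 1
  'g' => row 0
  'g' => row 1
  'c' => row 0
  'o' => row 1
  'n' => row 0
  'o' => row 1
Rows:
  Row 0: "pgcn"
  Row 1: "cgoo"
First row length: 4

4


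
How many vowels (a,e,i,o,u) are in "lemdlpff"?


Input: lemdlpff
Checking each character:
  'l' at position 0: consonant
  'e' at position 1: vowel (running total: 1)
  'm' at position 2: consonant
  'd' at position 3: consonant
  'l' at position 4: consonant
  'p' at position 5: consonant
  'f' at position 6: consonant
  'f' at position 7: consonant
Total vowels: 1

1


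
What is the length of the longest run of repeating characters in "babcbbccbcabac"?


Input: "babcbbccbcabac"
Scanning for longest run:
  Position 1 ('a'): new char, reset run to 1
  Position 2 ('b'): new char, reset run to 1
  Position 3 ('c'): new char, reset run to 1
  Position 4 ('b'): new char, reset run to 1
  Position 5 ('b'): continues run of 'b', length=2
  Position 6 ('c'): new char, reset run to 1
  Position 7 ('c'): continues run of 'c', length=2
  Position 8 ('b'): new char, reset run to 1
  Position 9 ('c'): new char, reset run to 1
  Position 10 ('a'): new char, reset run to 1
  Position 11 ('b'): new char, reset run to 1
  Position 12 ('a'): new char, reset run to 1
  Position 13 ('c'): new char, reset run to 1
Longest run: 'b' with length 2

2
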